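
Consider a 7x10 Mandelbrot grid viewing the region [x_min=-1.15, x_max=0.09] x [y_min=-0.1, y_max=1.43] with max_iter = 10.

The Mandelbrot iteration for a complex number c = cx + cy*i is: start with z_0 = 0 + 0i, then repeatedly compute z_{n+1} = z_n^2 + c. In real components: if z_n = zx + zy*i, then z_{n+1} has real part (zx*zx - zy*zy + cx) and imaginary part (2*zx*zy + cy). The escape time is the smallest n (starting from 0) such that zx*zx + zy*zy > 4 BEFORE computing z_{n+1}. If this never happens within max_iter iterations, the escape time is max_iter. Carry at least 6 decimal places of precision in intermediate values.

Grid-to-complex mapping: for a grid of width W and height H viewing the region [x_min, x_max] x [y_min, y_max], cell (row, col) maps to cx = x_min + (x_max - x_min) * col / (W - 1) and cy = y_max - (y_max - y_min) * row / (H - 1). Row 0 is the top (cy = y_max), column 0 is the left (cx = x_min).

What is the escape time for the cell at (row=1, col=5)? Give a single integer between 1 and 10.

z_0 = 0 + 0i, c = -0.1167 + 1.2600i
Iter 1: z = -0.1167 + 1.2600i, |z|^2 = 1.6012
Iter 2: z = -1.6907 + 0.9660i, |z|^2 = 3.7915
Iter 3: z = 1.8085 + -2.0063i, |z|^2 = 7.2961
Escaped at iteration 3

Answer: 3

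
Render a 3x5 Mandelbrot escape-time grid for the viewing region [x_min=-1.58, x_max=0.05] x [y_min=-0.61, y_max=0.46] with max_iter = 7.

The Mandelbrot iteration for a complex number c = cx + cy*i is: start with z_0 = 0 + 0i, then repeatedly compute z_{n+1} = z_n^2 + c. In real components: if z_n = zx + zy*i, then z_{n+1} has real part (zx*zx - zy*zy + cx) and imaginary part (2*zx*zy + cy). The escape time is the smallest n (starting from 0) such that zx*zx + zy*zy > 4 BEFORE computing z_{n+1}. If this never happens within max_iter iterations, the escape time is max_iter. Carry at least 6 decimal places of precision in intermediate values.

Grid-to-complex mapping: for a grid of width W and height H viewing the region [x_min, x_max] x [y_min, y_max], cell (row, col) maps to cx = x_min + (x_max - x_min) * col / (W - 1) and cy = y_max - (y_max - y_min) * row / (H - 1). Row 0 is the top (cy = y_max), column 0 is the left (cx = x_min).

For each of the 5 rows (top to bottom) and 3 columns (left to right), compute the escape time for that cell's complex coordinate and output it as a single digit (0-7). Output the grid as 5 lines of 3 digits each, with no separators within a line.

Answer: 377
577
677
477
357

Derivation:
(row=0, col=0): c = -1.5800 + 0.4600i → escape time 3
(row=0, col=1): c = -0.7650 + 0.4600i → escape time 7
(row=0, col=2): c = 0.0500 + 0.4600i → escape time 7
(row=1, col=0): c = -1.5800 + 0.1925i → escape time 5
(row=1, col=1): c = -0.7650 + 0.1925i → escape time 7
(row=1, col=2): c = 0.0500 + 0.1925i → escape time 7
(row=2, col=0): c = -1.5800 + -0.0750i → escape time 6
(row=2, col=1): c = -0.7650 + -0.0750i → escape time 7
(row=2, col=2): c = 0.0500 + -0.0750i → escape time 7
(row=3, col=0): c = -1.5800 + -0.3425i → escape time 4
(row=3, col=1): c = -0.7650 + -0.3425i → escape time 7
(row=3, col=2): c = 0.0500 + -0.3425i → escape time 7
(row=4, col=0): c = -1.5800 + -0.6100i → escape time 3
(row=4, col=1): c = -0.7650 + -0.6100i → escape time 5
(row=4, col=2): c = 0.0500 + -0.6100i → escape time 7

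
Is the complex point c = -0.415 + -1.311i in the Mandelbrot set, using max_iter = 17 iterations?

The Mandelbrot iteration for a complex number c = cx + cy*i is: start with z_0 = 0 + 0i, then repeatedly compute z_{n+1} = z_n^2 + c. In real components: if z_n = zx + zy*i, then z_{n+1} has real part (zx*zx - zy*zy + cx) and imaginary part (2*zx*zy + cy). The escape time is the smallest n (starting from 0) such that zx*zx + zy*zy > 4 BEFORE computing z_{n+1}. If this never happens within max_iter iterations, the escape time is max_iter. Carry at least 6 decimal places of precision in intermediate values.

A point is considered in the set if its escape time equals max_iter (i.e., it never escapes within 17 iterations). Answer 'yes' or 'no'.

Answer: no

Derivation:
z_0 = 0 + 0i, c = -0.4150 + -1.3110i
Iter 1: z = -0.4150 + -1.3110i, |z|^2 = 1.8909
Iter 2: z = -1.9615 + -0.2229i, |z|^2 = 3.8971
Iter 3: z = 3.3828 + -0.4367i, |z|^2 = 11.6340
Escaped at iteration 3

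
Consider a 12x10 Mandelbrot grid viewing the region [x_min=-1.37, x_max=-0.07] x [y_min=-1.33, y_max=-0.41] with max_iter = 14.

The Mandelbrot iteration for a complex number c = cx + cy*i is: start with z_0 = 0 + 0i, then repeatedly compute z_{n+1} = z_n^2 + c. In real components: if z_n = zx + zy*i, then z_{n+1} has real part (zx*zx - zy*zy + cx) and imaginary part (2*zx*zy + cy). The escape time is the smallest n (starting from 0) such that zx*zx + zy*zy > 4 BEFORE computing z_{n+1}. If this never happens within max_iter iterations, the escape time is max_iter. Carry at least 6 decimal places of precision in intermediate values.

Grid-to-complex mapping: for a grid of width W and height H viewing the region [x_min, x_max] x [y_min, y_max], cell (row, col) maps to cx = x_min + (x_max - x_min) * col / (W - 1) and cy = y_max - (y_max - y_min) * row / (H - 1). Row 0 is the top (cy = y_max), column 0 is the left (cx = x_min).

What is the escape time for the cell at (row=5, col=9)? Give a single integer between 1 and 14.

Answer: 5

Derivation:
z_0 = 0 + 0i, c = -0.3064 + -0.9211i
Iter 1: z = -0.3064 + -0.9211i, |z|^2 = 0.9423
Iter 2: z = -1.0610 + -0.3567i, |z|^2 = 1.2529
Iter 3: z = 0.6920 + -0.1642i, |z|^2 = 0.5058
Iter 4: z = 0.1455 + -1.1483i, |z|^2 = 1.3399
Iter 5: z = -1.6039 + -1.2554i, |z|^2 = 4.1484
Escaped at iteration 5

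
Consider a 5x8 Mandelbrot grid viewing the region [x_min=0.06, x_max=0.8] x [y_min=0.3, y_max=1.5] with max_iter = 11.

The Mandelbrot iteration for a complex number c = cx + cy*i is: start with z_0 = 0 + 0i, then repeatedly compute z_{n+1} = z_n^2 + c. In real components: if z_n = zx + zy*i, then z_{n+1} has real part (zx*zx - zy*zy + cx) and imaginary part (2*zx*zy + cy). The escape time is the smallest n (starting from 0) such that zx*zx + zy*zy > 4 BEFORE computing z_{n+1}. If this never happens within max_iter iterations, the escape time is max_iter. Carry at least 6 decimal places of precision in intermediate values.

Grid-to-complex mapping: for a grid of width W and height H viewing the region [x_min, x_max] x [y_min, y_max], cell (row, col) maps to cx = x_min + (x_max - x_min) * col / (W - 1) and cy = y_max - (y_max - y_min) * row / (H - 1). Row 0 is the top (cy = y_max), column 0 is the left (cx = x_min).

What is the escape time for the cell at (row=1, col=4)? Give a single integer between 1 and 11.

z_0 = 0 + 0i, c = 0.8000 + 1.3286i
Iter 1: z = 0.8000 + 1.3286i, |z|^2 = 2.4051
Iter 2: z = -0.3251 + 3.4543i, |z|^2 = 12.0378
Escaped at iteration 2

Answer: 2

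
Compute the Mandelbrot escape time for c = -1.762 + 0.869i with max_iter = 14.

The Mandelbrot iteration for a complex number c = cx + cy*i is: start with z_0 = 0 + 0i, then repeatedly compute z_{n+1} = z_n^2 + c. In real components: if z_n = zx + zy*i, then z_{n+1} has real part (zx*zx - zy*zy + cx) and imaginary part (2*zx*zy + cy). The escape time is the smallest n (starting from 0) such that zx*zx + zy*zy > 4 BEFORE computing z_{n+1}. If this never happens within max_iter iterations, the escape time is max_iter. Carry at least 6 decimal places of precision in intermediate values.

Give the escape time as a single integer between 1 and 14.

Answer: 2

Derivation:
z_0 = 0 + 0i, c = -1.7620 + 0.8690i
Iter 1: z = -1.7620 + 0.8690i, |z|^2 = 3.8598
Iter 2: z = 0.5875 + -2.1934i, |z|^2 = 5.1559
Escaped at iteration 2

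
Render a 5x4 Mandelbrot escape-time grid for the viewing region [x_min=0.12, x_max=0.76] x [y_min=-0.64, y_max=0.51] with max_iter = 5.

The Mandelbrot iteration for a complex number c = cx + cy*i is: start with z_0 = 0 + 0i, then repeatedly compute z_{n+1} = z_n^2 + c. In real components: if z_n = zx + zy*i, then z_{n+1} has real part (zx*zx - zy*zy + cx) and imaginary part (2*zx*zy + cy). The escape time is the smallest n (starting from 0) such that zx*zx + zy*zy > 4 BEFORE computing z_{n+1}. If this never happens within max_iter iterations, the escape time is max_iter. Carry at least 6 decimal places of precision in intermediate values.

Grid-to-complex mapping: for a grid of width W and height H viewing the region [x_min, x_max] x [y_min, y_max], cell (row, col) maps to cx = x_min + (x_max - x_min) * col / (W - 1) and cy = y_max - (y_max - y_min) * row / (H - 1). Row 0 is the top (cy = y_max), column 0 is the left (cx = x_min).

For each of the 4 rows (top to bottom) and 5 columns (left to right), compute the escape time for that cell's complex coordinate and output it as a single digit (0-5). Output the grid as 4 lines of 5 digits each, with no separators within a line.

Answer: 55533
55543
55543
55533

Derivation:
(row=0, col=0): c = 0.1200 + 0.5100i → escape time 5
(row=0, col=1): c = 0.2800 + 0.5100i → escape time 5
(row=0, col=2): c = 0.4400 + 0.5100i → escape time 5
(row=0, col=3): c = 0.6000 + 0.5100i → escape time 3
(row=0, col=4): c = 0.7600 + 0.5100i → escape time 3
(row=1, col=0): c = 0.1200 + 0.1267i → escape time 5
(row=1, col=1): c = 0.2800 + 0.1267i → escape time 5
(row=1, col=2): c = 0.4400 + 0.1267i → escape time 5
(row=1, col=3): c = 0.6000 + 0.1267i → escape time 4
(row=1, col=4): c = 0.7600 + 0.1267i → escape time 3
(row=2, col=0): c = 0.1200 + -0.2567i → escape time 5
(row=2, col=1): c = 0.2800 + -0.2567i → escape time 5
(row=2, col=2): c = 0.4400 + -0.2567i → escape time 5
(row=2, col=3): c = 0.6000 + -0.2567i → escape time 4
(row=2, col=4): c = 0.7600 + -0.2567i → escape time 3
(row=3, col=0): c = 0.1200 + -0.6400i → escape time 5
(row=3, col=1): c = 0.2800 + -0.6400i → escape time 5
(row=3, col=2): c = 0.4400 + -0.6400i → escape time 5
(row=3, col=3): c = 0.6000 + -0.6400i → escape time 3
(row=3, col=4): c = 0.7600 + -0.6400i → escape time 3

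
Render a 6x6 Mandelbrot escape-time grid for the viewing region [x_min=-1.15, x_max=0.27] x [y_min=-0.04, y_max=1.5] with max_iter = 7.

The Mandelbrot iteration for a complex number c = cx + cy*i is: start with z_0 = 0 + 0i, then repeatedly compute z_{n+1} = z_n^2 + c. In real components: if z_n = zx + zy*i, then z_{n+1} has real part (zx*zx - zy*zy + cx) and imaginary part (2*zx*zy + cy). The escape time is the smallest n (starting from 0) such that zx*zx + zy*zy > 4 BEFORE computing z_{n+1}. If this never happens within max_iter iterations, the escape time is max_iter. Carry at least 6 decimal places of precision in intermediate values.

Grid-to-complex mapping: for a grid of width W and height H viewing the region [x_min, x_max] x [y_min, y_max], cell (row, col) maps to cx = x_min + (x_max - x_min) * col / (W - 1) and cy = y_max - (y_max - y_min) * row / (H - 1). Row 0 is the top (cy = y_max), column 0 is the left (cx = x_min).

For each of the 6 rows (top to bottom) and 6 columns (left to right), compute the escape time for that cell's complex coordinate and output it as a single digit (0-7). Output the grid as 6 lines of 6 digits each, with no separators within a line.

Answer: 222222
333332
334774
457777
777777
777777

Derivation:
(row=0, col=0): c = -1.1500 + 1.5000i → escape time 2
(row=0, col=1): c = -0.8660 + 1.5000i → escape time 2
(row=0, col=2): c = -0.5820 + 1.5000i → escape time 2
(row=0, col=3): c = -0.2980 + 1.5000i → escape time 2
(row=0, col=4): c = -0.0140 + 1.5000i → escape time 2
(row=0, col=5): c = 0.2700 + 1.5000i → escape time 2
(row=1, col=0): c = -1.1500 + 1.1920i → escape time 3
(row=1, col=1): c = -0.8660 + 1.1920i → escape time 3
(row=1, col=2): c = -0.5820 + 1.1920i → escape time 3
(row=1, col=3): c = -0.2980 + 1.1920i → escape time 3
(row=1, col=4): c = -0.0140 + 1.1920i → escape time 3
(row=1, col=5): c = 0.2700 + 1.1920i → escape time 2
(row=2, col=0): c = -1.1500 + 0.8840i → escape time 3
(row=2, col=1): c = -0.8660 + 0.8840i → escape time 3
(row=2, col=2): c = -0.5820 + 0.8840i → escape time 4
(row=2, col=3): c = -0.2980 + 0.8840i → escape time 7
(row=2, col=4): c = -0.0140 + 0.8840i → escape time 7
(row=2, col=5): c = 0.2700 + 0.8840i → escape time 4
(row=3, col=0): c = -1.1500 + 0.5760i → escape time 4
(row=3, col=1): c = -0.8660 + 0.5760i → escape time 5
(row=3, col=2): c = -0.5820 + 0.5760i → escape time 7
(row=3, col=3): c = -0.2980 + 0.5760i → escape time 7
(row=3, col=4): c = -0.0140 + 0.5760i → escape time 7
(row=3, col=5): c = 0.2700 + 0.5760i → escape time 7
(row=4, col=0): c = -1.1500 + 0.2680i → escape time 7
(row=4, col=1): c = -0.8660 + 0.2680i → escape time 7
(row=4, col=2): c = -0.5820 + 0.2680i → escape time 7
(row=4, col=3): c = -0.2980 + 0.2680i → escape time 7
(row=4, col=4): c = -0.0140 + 0.2680i → escape time 7
(row=4, col=5): c = 0.2700 + 0.2680i → escape time 7
(row=5, col=0): c = -1.1500 + -0.0400i → escape time 7
(row=5, col=1): c = -0.8660 + -0.0400i → escape time 7
(row=5, col=2): c = -0.5820 + -0.0400i → escape time 7
(row=5, col=3): c = -0.2980 + -0.0400i → escape time 7
(row=5, col=4): c = -0.0140 + -0.0400i → escape time 7
(row=5, col=5): c = 0.2700 + -0.0400i → escape time 7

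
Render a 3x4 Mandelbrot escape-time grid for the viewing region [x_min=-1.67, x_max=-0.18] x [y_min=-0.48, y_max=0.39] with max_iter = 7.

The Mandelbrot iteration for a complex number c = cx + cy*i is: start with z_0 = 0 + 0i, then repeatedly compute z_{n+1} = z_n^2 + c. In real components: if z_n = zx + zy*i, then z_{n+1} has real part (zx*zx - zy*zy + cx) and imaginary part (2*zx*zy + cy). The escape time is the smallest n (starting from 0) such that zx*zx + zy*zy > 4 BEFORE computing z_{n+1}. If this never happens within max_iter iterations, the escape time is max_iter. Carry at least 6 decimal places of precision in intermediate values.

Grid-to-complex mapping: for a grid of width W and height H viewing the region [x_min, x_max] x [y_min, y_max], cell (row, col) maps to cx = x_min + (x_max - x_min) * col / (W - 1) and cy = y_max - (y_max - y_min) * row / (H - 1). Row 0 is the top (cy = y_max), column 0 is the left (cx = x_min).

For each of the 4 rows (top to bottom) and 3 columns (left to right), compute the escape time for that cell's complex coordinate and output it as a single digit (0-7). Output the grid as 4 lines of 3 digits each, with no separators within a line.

(row=0, col=0): c = -1.6700 + 0.3900i → escape time 3
(row=0, col=1): c = -0.9250 + 0.3900i → escape time 7
(row=0, col=2): c = -0.1800 + 0.3900i → escape time 7
(row=1, col=0): c = -1.6700 + 0.1000i → escape time 6
(row=1, col=1): c = -0.9250 + 0.1000i → escape time 7
(row=1, col=2): c = -0.1800 + 0.1000i → escape time 7
(row=2, col=0): c = -1.6700 + -0.1900i → escape time 4
(row=2, col=1): c = -0.9250 + -0.1900i → escape time 7
(row=2, col=2): c = -0.1800 + -0.1900i → escape time 7
(row=3, col=0): c = -1.6700 + -0.4800i → escape time 3
(row=3, col=1): c = -0.9250 + -0.4800i → escape time 5
(row=3, col=2): c = -0.1800 + -0.4800i → escape time 7

Answer: 377
677
477
357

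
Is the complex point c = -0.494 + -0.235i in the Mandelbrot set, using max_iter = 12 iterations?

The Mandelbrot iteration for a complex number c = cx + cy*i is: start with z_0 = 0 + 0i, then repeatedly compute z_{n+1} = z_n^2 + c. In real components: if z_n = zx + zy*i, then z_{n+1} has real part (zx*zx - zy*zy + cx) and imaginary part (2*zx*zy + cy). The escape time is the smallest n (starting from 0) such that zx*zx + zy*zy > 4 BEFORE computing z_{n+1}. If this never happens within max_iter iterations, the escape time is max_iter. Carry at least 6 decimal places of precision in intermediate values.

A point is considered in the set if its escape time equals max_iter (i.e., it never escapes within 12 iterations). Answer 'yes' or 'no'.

Answer: yes

Derivation:
z_0 = 0 + 0i, c = -0.4940 + -0.2350i
Iter 1: z = -0.4940 + -0.2350i, |z|^2 = 0.2993
Iter 2: z = -0.3052 + -0.0028i, |z|^2 = 0.0931
Iter 3: z = -0.4009 + -0.2333i, |z|^2 = 0.2151
Iter 4: z = -0.3877 + -0.0480i, |z|^2 = 0.1526
Iter 5: z = -0.3460 + -0.1978i, |z|^2 = 0.1588
Iter 6: z = -0.4134 + -0.0981i, |z|^2 = 0.1806
Iter 7: z = -0.3327 + -0.1539i, |z|^2 = 0.1344
Iter 8: z = -0.4070 + -0.1326i, |z|^2 = 0.1832
Iter 9: z = -0.3460 + -0.1271i, |z|^2 = 0.1358
Iter 10: z = -0.3905 + -0.1471i, |z|^2 = 0.1741
Iter 11: z = -0.3632 + -0.1201i, |z|^2 = 0.1463
Did not escape in 12 iterations → in set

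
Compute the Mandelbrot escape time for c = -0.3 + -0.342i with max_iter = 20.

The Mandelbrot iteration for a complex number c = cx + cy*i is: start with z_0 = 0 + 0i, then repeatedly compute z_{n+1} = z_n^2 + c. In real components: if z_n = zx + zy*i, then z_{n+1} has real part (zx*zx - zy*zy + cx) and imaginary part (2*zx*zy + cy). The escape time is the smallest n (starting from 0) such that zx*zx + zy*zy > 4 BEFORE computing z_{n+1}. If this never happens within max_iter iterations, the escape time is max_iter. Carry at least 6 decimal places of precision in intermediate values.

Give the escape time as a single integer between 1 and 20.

z_0 = 0 + 0i, c = -0.3000 + -0.3420i
Iter 1: z = -0.3000 + -0.3420i, |z|^2 = 0.2070
Iter 2: z = -0.3270 + -0.1368i, |z|^2 = 0.1256
Iter 3: z = -0.2118 + -0.2525i, |z|^2 = 0.1086
Iter 4: z = -0.3189 + -0.2350i, |z|^2 = 0.1569
Iter 5: z = -0.2535 + -0.1921i, |z|^2 = 0.1012
Iter 6: z = -0.2726 + -0.2446i, |z|^2 = 0.1342
Iter 7: z = -0.2855 + -0.2086i, |z|^2 = 0.1250
Iter 8: z = -0.2620 + -0.2229i, |z|^2 = 0.1183
Iter 9: z = -0.2810 + -0.2252i, |z|^2 = 0.1297
Iter 10: z = -0.2717 + -0.2154i, |z|^2 = 0.1203
Iter 11: z = -0.2726 + -0.2249i, |z|^2 = 0.1249
Iter 12: z = -0.2763 + -0.2194i, |z|^2 = 0.1245
Iter 13: z = -0.2718 + -0.2208i, |z|^2 = 0.1226
Iter 14: z = -0.2749 + -0.2220i, |z|^2 = 0.1248
Iter 15: z = -0.2737 + -0.2200i, |z|^2 = 0.1233
Iter 16: z = -0.2735 + -0.2216i, |z|^2 = 0.1239
Iter 17: z = -0.2743 + -0.2208i, |z|^2 = 0.1240
Iter 18: z = -0.2735 + -0.2209i, |z|^2 = 0.1236
Iter 19: z = -0.2740 + -0.2212i, |z|^2 = 0.1240

Answer: 20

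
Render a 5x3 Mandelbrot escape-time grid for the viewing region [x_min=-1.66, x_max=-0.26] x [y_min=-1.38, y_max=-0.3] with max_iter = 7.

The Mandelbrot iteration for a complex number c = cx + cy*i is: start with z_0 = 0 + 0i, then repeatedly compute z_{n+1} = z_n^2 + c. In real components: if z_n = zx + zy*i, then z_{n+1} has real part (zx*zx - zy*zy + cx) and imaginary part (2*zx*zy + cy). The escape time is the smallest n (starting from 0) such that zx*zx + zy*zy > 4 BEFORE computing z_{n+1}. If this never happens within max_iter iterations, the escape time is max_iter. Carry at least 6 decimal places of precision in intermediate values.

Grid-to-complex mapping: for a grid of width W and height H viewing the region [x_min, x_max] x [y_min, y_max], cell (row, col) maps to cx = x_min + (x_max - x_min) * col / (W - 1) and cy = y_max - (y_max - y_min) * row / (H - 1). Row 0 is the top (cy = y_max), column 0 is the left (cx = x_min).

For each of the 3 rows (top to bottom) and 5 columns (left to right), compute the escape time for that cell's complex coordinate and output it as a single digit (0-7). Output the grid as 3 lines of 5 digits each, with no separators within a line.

(row=0, col=0): c = -1.6600 + -0.3000i → escape time 4
(row=0, col=1): c = -1.3100 + -0.3000i → escape time 7
(row=0, col=2): c = -0.9600 + -0.3000i → escape time 7
(row=0, col=3): c = -0.6100 + -0.3000i → escape time 7
(row=0, col=4): c = -0.2600 + -0.3000i → escape time 7
(row=1, col=0): c = -1.6600 + -0.8400i → escape time 3
(row=1, col=1): c = -1.3100 + -0.8400i → escape time 3
(row=1, col=2): c = -0.9600 + -0.8400i → escape time 3
(row=1, col=3): c = -0.6100 + -0.8400i → escape time 4
(row=1, col=4): c = -0.2600 + -0.8400i → escape time 7
(row=2, col=0): c = -1.6600 + -1.3800i → escape time 1
(row=2, col=1): c = -1.3100 + -1.3800i → escape time 2
(row=2, col=2): c = -0.9600 + -1.3800i → escape time 2
(row=2, col=3): c = -0.6100 + -1.3800i → escape time 2
(row=2, col=4): c = -0.2600 + -1.3800i → escape time 2

Answer: 47777
33347
12222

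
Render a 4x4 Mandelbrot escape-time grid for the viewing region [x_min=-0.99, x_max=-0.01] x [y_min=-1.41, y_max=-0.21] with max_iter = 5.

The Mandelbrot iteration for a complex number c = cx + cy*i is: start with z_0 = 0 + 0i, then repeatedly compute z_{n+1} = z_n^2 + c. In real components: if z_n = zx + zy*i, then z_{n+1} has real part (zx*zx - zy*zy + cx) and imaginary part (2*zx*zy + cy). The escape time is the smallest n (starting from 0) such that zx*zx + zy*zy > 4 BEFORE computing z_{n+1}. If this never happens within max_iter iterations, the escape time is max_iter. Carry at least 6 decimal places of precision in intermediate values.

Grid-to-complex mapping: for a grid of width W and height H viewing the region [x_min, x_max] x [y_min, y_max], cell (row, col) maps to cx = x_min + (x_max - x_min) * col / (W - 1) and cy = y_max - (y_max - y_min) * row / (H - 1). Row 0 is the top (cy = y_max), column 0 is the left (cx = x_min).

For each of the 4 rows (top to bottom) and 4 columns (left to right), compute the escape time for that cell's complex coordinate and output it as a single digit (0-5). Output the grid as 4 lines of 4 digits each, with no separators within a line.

(row=0, col=0): c = -0.9900 + -0.2100i → escape time 5
(row=0, col=1): c = -0.6633 + -0.2100i → escape time 5
(row=0, col=2): c = -0.3367 + -0.2100i → escape time 5
(row=0, col=3): c = -0.0100 + -0.2100i → escape time 5
(row=1, col=0): c = -0.9900 + -0.6100i → escape time 4
(row=1, col=1): c = -0.6633 + -0.6100i → escape time 5
(row=1, col=2): c = -0.3367 + -0.6100i → escape time 5
(row=1, col=3): c = -0.0100 + -0.6100i → escape time 5
(row=2, col=0): c = -0.9900 + -1.0100i → escape time 3
(row=2, col=1): c = -0.6633 + -1.0100i → escape time 4
(row=2, col=2): c = -0.3367 + -1.0100i → escape time 5
(row=2, col=3): c = -0.0100 + -1.0100i → escape time 5
(row=3, col=0): c = -0.9900 + -1.4100i → escape time 2
(row=3, col=1): c = -0.6633 + -1.4100i → escape time 2
(row=3, col=2): c = -0.3367 + -1.4100i → escape time 2
(row=3, col=3): c = -0.0100 + -1.4100i → escape time 2

Answer: 5555
4555
3455
2222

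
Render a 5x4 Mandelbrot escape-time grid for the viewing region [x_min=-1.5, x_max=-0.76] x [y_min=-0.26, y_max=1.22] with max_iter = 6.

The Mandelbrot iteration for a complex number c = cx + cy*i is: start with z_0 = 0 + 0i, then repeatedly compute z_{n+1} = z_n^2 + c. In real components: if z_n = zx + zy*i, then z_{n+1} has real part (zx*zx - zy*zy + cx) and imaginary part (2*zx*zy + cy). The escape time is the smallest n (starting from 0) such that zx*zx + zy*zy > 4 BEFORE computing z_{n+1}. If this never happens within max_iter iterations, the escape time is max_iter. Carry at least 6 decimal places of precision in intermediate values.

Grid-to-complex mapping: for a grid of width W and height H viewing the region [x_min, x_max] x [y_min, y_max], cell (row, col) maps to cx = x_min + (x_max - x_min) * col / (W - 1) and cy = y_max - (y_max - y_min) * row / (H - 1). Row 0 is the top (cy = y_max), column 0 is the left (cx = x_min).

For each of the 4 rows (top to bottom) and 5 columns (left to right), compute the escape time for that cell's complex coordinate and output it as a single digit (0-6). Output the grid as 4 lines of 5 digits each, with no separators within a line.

Answer: 22233
33344
56666
56666

Derivation:
(row=0, col=0): c = -1.5000 + 1.2200i → escape time 2
(row=0, col=1): c = -1.3150 + 1.2200i → escape time 2
(row=0, col=2): c = -1.1300 + 1.2200i → escape time 2
(row=0, col=3): c = -0.9450 + 1.2200i → escape time 3
(row=0, col=4): c = -0.7600 + 1.2200i → escape time 3
(row=1, col=0): c = -1.5000 + 0.7267i → escape time 3
(row=1, col=1): c = -1.3150 + 0.7267i → escape time 3
(row=1, col=2): c = -1.1300 + 0.7267i → escape time 3
(row=1, col=3): c = -0.9450 + 0.7267i → escape time 4
(row=1, col=4): c = -0.7600 + 0.7267i → escape time 4
(row=2, col=0): c = -1.5000 + 0.2333i → escape time 5
(row=2, col=1): c = -1.3150 + 0.2333i → escape time 6
(row=2, col=2): c = -1.1300 + 0.2333i → escape time 6
(row=2, col=3): c = -0.9450 + 0.2333i → escape time 6
(row=2, col=4): c = -0.7600 + 0.2333i → escape time 6
(row=3, col=0): c = -1.5000 + -0.2600i → escape time 5
(row=3, col=1): c = -1.3150 + -0.2600i → escape time 6
(row=3, col=2): c = -1.1300 + -0.2600i → escape time 6
(row=3, col=3): c = -0.9450 + -0.2600i → escape time 6
(row=3, col=4): c = -0.7600 + -0.2600i → escape time 6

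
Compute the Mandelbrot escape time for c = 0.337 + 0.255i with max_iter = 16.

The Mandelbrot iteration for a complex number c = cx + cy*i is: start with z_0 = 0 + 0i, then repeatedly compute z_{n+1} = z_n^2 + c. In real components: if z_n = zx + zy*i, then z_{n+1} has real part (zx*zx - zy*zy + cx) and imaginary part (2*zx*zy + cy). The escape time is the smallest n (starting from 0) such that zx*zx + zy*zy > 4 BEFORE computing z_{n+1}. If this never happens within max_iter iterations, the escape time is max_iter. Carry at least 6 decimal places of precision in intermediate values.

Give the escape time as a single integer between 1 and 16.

Answer: 16

Derivation:
z_0 = 0 + 0i, c = 0.3370 + 0.2550i
Iter 1: z = 0.3370 + 0.2550i, |z|^2 = 0.1786
Iter 2: z = 0.3855 + 0.4269i, |z|^2 = 0.3309
Iter 3: z = 0.3034 + 0.5842i, |z|^2 = 0.4333
Iter 4: z = 0.0878 + 0.6095i, |z|^2 = 0.3792
Iter 5: z = -0.0268 + 0.3621i, |z|^2 = 0.1318
Iter 6: z = 0.2066 + 0.2356i, |z|^2 = 0.0982
Iter 7: z = 0.3242 + 0.3524i, |z|^2 = 0.2293
Iter 8: z = 0.3179 + 0.4835i, |z|^2 = 0.3348
Iter 9: z = 0.2043 + 0.5624i, |z|^2 = 0.3581
Iter 10: z = 0.0624 + 0.4849i, |z|^2 = 0.2390
Iter 11: z = 0.1058 + 0.3156i, |z|^2 = 0.1108
Iter 12: z = 0.2486 + 0.3218i, |z|^2 = 0.1654
Iter 13: z = 0.2953 + 0.4150i, |z|^2 = 0.2594
Iter 14: z = 0.2520 + 0.5001i, |z|^2 = 0.3136
Iter 15: z = 0.1504 + 0.5070i, |z|^2 = 0.2797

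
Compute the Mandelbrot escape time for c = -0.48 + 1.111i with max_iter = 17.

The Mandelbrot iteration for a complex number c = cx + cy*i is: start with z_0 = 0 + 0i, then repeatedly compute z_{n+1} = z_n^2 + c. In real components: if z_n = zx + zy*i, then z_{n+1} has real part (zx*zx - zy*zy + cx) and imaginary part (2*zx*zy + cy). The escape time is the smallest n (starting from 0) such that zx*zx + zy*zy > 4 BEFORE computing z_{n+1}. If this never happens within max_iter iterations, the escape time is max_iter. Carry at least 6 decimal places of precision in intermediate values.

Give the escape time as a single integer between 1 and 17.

Answer: 4

Derivation:
z_0 = 0 + 0i, c = -0.4800 + 1.1110i
Iter 1: z = -0.4800 + 1.1110i, |z|^2 = 1.4647
Iter 2: z = -1.4839 + 0.0444i, |z|^2 = 2.2040
Iter 3: z = 1.7200 + 0.9791i, |z|^2 = 3.9172
Iter 4: z = 1.5199 + 4.4792i, |z|^2 = 22.3736
Escaped at iteration 4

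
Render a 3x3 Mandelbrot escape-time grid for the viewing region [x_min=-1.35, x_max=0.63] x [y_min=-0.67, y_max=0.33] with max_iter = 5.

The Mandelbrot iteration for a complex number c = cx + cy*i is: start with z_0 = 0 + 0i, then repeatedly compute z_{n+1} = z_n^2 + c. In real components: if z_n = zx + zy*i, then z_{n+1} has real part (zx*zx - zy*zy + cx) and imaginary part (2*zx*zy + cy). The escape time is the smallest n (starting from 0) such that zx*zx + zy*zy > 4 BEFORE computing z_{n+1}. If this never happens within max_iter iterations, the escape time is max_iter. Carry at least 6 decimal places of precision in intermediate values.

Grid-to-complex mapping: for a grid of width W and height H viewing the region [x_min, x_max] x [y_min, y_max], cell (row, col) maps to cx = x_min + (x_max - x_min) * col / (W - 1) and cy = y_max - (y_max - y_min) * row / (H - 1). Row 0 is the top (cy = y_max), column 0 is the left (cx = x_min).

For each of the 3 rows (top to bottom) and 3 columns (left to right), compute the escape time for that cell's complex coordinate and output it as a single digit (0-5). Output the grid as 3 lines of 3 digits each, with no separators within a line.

Answer: 554
554
353

Derivation:
(row=0, col=0): c = -1.3500 + 0.3300i → escape time 5
(row=0, col=1): c = -0.3600 + 0.3300i → escape time 5
(row=0, col=2): c = 0.6300 + 0.3300i → escape time 4
(row=1, col=0): c = -1.3500 + -0.1700i → escape time 5
(row=1, col=1): c = -0.3600 + -0.1700i → escape time 5
(row=1, col=2): c = 0.6300 + -0.1700i → escape time 4
(row=2, col=0): c = -1.3500 + -0.6700i → escape time 3
(row=2, col=1): c = -0.3600 + -0.6700i → escape time 5
(row=2, col=2): c = 0.6300 + -0.6700i → escape time 3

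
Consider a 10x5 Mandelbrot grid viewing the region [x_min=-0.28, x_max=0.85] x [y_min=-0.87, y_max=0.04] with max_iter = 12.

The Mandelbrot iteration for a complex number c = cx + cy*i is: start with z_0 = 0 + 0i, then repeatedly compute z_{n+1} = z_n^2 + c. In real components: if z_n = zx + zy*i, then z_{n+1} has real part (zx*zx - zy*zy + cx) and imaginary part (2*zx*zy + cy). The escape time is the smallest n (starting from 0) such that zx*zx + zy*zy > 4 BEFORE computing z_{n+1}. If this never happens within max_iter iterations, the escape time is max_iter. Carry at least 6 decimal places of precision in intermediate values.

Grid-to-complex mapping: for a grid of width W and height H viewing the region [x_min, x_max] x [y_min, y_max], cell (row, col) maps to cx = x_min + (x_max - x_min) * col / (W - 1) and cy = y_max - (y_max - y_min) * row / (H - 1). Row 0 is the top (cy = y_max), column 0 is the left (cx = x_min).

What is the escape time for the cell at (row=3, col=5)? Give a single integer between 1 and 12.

Answer: 12

Derivation:
z_0 = 0 + 0i, c = 0.3478 + -0.6425i
Iter 1: z = 0.3478 + -0.6425i, |z|^2 = 0.5338
Iter 2: z = 0.0559 + -1.0894i, |z|^2 = 1.1899
Iter 3: z = -0.8359 + -0.7643i, |z|^2 = 1.2829
Iter 4: z = 0.4622 + 0.6353i, |z|^2 = 0.6173
Iter 5: z = 0.1579 + -0.0552i, |z|^2 = 0.0280
Iter 6: z = 0.3697 + -0.6599i, |z|^2 = 0.5721
Iter 7: z = 0.0489 + -1.1304i, |z|^2 = 1.2802
Iter 8: z = -0.9276 + -0.7531i, |z|^2 = 1.4276
Iter 9: z = 0.6410 + 0.7547i, |z|^2 = 0.9805
Iter 10: z = 0.1892 + 0.3251i, |z|^2 = 0.1415
Iter 11: z = 0.2779 + -0.5195i, |z|^2 = 0.3471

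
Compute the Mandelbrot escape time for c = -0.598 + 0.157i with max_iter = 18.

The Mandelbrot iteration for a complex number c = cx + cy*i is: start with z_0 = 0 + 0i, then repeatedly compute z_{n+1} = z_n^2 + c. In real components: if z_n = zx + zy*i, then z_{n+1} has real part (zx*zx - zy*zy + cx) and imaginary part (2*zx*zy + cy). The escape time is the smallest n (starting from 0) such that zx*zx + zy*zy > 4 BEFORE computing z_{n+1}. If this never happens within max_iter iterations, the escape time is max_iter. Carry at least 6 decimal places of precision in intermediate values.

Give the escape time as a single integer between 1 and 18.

z_0 = 0 + 0i, c = -0.5980 + 0.1570i
Iter 1: z = -0.5980 + 0.1570i, |z|^2 = 0.3823
Iter 2: z = -0.2650 + -0.0308i, |z|^2 = 0.0712
Iter 3: z = -0.5287 + 0.1733i, |z|^2 = 0.3096
Iter 4: z = -0.3485 + -0.0263i, |z|^2 = 0.1222
Iter 5: z = -0.4772 + 0.1753i, |z|^2 = 0.2585
Iter 6: z = -0.4010 + -0.0103i, |z|^2 = 0.1609
Iter 7: z = -0.4373 + 0.1653i, |z|^2 = 0.2186
Iter 8: z = -0.4341 + 0.0124i, |z|^2 = 0.1886
Iter 9: z = -0.4097 + 0.1462i, |z|^2 = 0.1893
Iter 10: z = -0.4515 + 0.0372i, |z|^2 = 0.2052
Iter 11: z = -0.3955 + 0.1234i, |z|^2 = 0.1717
Iter 12: z = -0.4568 + 0.0594i, |z|^2 = 0.2122
Iter 13: z = -0.3929 + 0.1028i, |z|^2 = 0.1649
Iter 14: z = -0.4542 + 0.0763i, |z|^2 = 0.2121
Iter 15: z = -0.3975 + 0.0877i, |z|^2 = 0.1657
Iter 16: z = -0.4477 + 0.0873i, |z|^2 = 0.2080
Iter 17: z = -0.4052 + 0.0789i, |z|^2 = 0.1704

Answer: 18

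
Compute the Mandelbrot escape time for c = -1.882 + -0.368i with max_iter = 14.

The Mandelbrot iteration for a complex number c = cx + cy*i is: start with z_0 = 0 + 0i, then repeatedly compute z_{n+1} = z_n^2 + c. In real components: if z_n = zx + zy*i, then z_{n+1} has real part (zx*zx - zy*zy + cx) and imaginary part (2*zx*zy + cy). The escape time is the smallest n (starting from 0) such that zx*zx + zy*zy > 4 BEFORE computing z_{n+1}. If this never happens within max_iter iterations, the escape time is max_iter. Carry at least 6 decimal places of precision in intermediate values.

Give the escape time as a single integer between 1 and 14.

Answer: 3

Derivation:
z_0 = 0 + 0i, c = -1.8820 + -0.3680i
Iter 1: z = -1.8820 + -0.3680i, |z|^2 = 3.6773
Iter 2: z = 1.5245 + 1.0172i, |z|^2 = 3.3587
Iter 3: z = -0.5925 + 2.7333i, |z|^2 = 7.8220
Escaped at iteration 3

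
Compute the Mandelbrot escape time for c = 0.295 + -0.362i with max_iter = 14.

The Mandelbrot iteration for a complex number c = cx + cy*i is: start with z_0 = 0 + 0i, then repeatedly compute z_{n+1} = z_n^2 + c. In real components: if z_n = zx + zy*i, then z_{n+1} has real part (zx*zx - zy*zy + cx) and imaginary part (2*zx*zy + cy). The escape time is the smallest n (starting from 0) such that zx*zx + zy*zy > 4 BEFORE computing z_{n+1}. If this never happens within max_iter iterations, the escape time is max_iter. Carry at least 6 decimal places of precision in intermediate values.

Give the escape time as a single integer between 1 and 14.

Answer: 14

Derivation:
z_0 = 0 + 0i, c = 0.2950 + -0.3620i
Iter 1: z = 0.2950 + -0.3620i, |z|^2 = 0.2181
Iter 2: z = 0.2510 + -0.5756i, |z|^2 = 0.3943
Iter 3: z = 0.0267 + -0.6509i, |z|^2 = 0.4244
Iter 4: z = -0.1280 + -0.3968i, |z|^2 = 0.1738
Iter 5: z = 0.1540 + -0.2604i, |z|^2 = 0.0915
Iter 6: z = 0.2509 + -0.4422i, |z|^2 = 0.2585
Iter 7: z = 0.1624 + -0.5839i, |z|^2 = 0.3673
Iter 8: z = -0.0195 + -0.5516i, |z|^2 = 0.3047
Iter 9: z = -0.0089 + -0.3405i, |z|^2 = 0.1160
Iter 10: z = 0.1792 + -0.3559i, |z|^2 = 0.1588
Iter 11: z = 0.2004 + -0.4895i, |z|^2 = 0.2798
Iter 12: z = 0.0955 + -0.5582i, |z|^2 = 0.3207
Iter 13: z = -0.0075 + -0.4686i, |z|^2 = 0.2197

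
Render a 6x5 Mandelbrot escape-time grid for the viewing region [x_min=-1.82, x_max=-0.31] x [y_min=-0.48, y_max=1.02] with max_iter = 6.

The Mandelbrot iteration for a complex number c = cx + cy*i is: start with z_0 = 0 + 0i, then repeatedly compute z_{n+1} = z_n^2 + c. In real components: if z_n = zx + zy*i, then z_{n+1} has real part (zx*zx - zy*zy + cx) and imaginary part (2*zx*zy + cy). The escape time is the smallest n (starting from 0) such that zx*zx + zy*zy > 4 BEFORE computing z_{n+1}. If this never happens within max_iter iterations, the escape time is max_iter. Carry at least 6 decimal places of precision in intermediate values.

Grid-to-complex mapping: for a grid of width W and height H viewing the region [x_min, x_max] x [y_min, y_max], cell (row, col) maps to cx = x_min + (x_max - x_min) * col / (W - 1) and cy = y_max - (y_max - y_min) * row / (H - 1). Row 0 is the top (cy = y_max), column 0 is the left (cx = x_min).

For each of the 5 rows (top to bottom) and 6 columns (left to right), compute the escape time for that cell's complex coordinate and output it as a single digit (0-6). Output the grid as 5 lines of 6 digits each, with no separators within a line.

(row=0, col=0): c = -1.8200 + 1.0200i → escape time 1
(row=0, col=1): c = -1.5180 + 1.0200i → escape time 2
(row=0, col=2): c = -1.2160 + 1.0200i → escape time 3
(row=0, col=3): c = -0.9140 + 1.0200i → escape time 3
(row=0, col=4): c = -0.6120 + 1.0200i → escape time 4
(row=0, col=5): c = -0.3100 + 1.0200i → escape time 5
(row=1, col=0): c = -1.8200 + 0.6450i → escape time 2
(row=1, col=1): c = -1.5180 + 0.6450i → escape time 3
(row=1, col=2): c = -1.2160 + 0.6450i → escape time 3
(row=1, col=3): c = -0.9140 + 0.6450i → escape time 4
(row=1, col=4): c = -0.6120 + 0.6450i → escape time 6
(row=1, col=5): c = -0.3100 + 0.6450i → escape time 6
(row=2, col=0): c = -1.8200 + 0.2700i → escape time 4
(row=2, col=1): c = -1.5180 + 0.2700i → escape time 5
(row=2, col=2): c = -1.2160 + 0.2700i → escape time 6
(row=2, col=3): c = -0.9140 + 0.2700i → escape time 6
(row=2, col=4): c = -0.6120 + 0.2700i → escape time 6
(row=2, col=5): c = -0.3100 + 0.2700i → escape time 6
(row=3, col=0): c = -1.8200 + -0.1050i → escape time 4
(row=3, col=1): c = -1.5180 + -0.1050i → escape time 6
(row=3, col=2): c = -1.2160 + -0.1050i → escape time 6
(row=3, col=3): c = -0.9140 + -0.1050i → escape time 6
(row=3, col=4): c = -0.6120 + -0.1050i → escape time 6
(row=3, col=5): c = -0.3100 + -0.1050i → escape time 6
(row=4, col=0): c = -1.8200 + -0.4800i → escape time 3
(row=4, col=1): c = -1.5180 + -0.4800i → escape time 3
(row=4, col=2): c = -1.2160 + -0.4800i → escape time 5
(row=4, col=3): c = -0.9140 + -0.4800i → escape time 5
(row=4, col=4): c = -0.6120 + -0.4800i → escape time 6
(row=4, col=5): c = -0.3100 + -0.4800i → escape time 6

Answer: 123345
233466
456666
466666
335566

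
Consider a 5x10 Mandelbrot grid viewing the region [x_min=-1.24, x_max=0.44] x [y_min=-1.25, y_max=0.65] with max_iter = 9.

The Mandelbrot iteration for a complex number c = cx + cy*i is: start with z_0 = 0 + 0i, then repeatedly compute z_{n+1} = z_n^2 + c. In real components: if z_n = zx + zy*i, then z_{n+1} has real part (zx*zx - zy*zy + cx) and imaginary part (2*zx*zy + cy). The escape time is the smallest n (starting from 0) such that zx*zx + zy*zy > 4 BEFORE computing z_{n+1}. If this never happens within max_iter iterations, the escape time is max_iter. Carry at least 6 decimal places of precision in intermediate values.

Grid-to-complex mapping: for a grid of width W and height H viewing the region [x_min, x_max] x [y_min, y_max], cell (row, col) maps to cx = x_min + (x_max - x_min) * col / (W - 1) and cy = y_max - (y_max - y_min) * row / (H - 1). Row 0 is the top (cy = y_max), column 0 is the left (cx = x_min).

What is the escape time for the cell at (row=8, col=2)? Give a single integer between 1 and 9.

Answer: 4

Derivation:
z_0 = 0 + 0i, c = -0.4000 + -1.0389i
Iter 1: z = -0.4000 + -1.0389i, |z|^2 = 1.2393
Iter 2: z = -1.3193 + -0.2078i, |z|^2 = 1.7837
Iter 3: z = 1.2974 + -0.4907i, |z|^2 = 1.9239
Iter 4: z = 1.0424 + -2.3120i, |z|^2 = 6.4319
Escaped at iteration 4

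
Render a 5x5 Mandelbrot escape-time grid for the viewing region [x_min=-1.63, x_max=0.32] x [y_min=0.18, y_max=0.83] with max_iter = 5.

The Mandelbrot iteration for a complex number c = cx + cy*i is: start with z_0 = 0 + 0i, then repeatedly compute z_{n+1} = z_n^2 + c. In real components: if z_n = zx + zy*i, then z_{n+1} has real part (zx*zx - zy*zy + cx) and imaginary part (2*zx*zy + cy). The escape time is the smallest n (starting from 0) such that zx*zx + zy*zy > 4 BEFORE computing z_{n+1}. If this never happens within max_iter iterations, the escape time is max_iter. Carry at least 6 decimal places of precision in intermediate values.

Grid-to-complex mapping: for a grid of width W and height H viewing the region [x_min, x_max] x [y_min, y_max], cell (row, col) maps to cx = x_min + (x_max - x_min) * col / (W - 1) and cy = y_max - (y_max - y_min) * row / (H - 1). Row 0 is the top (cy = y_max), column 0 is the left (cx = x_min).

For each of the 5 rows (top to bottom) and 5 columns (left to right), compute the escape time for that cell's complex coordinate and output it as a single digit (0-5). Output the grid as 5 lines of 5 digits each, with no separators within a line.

Answer: 33454
33555
35555
45555
55555

Derivation:
(row=0, col=0): c = -1.6300 + 0.8300i → escape time 3
(row=0, col=1): c = -1.1425 + 0.8300i → escape time 3
(row=0, col=2): c = -0.6550 + 0.8300i → escape time 4
(row=0, col=3): c = -0.1675 + 0.8300i → escape time 5
(row=0, col=4): c = 0.3200 + 0.8300i → escape time 4
(row=1, col=0): c = -1.6300 + 0.6675i → escape time 3
(row=1, col=1): c = -1.1425 + 0.6675i → escape time 3
(row=1, col=2): c = -0.6550 + 0.6675i → escape time 5
(row=1, col=3): c = -0.1675 + 0.6675i → escape time 5
(row=1, col=4): c = 0.3200 + 0.6675i → escape time 5
(row=2, col=0): c = -1.6300 + 0.5050i → escape time 3
(row=2, col=1): c = -1.1425 + 0.5050i → escape time 5
(row=2, col=2): c = -0.6550 + 0.5050i → escape time 5
(row=2, col=3): c = -0.1675 + 0.5050i → escape time 5
(row=2, col=4): c = 0.3200 + 0.5050i → escape time 5
(row=3, col=0): c = -1.6300 + 0.3425i → escape time 4
(row=3, col=1): c = -1.1425 + 0.3425i → escape time 5
(row=3, col=2): c = -0.6550 + 0.3425i → escape time 5
(row=3, col=3): c = -0.1675 + 0.3425i → escape time 5
(row=3, col=4): c = 0.3200 + 0.3425i → escape time 5
(row=4, col=0): c = -1.6300 + 0.1800i → escape time 5
(row=4, col=1): c = -1.1425 + 0.1800i → escape time 5
(row=4, col=2): c = -0.6550 + 0.1800i → escape time 5
(row=4, col=3): c = -0.1675 + 0.1800i → escape time 5
(row=4, col=4): c = 0.3200 + 0.1800i → escape time 5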